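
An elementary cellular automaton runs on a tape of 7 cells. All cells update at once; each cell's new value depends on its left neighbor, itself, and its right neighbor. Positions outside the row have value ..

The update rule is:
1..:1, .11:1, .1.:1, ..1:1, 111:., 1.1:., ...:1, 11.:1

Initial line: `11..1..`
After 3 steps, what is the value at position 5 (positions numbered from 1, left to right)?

1

1111111
1.....1
1111111
position 5 holds 1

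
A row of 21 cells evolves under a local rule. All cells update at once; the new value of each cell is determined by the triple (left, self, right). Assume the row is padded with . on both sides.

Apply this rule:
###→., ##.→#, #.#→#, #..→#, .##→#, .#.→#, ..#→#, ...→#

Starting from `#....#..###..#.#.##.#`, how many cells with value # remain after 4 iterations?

#########.###########
#.......###.........#
#########.###########  (repeats iteration 1; period 2)
iteration 4: #.......###.........#
count of #: 5

5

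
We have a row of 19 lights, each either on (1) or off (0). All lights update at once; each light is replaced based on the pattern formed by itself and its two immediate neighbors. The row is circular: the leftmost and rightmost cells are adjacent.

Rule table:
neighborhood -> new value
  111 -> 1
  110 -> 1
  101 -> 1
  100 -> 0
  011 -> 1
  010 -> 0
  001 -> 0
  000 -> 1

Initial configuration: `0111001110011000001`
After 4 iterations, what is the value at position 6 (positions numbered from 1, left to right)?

0

1111001110011011100
1111001110011111100
1111001110011111100  (fixed point — unchanged through iteration 4)
position 6 holds 0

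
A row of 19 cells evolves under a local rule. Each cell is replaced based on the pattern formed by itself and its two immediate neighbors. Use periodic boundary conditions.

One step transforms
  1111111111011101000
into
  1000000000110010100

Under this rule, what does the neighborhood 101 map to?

1

At position 10 the neighborhood is 101; the next row has 1 there.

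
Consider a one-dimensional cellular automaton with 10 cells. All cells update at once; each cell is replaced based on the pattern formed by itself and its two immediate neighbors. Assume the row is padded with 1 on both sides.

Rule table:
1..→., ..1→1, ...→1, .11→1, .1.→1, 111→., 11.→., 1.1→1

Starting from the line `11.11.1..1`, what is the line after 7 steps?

..11.11.11

..11.11.11
.11.11.11.
11.11.11.1
..11.11.11  (repeats step 1; period 3)
step 7: ..11.11.11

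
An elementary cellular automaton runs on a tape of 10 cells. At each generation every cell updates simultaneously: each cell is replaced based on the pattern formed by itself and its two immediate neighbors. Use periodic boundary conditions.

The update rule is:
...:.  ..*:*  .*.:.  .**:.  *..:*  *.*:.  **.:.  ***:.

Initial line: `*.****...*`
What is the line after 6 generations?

......*.*.
.....*...*
*...*.*.*.
.*.*......
*...*.....
.*.*.*...*

.*.*.*...*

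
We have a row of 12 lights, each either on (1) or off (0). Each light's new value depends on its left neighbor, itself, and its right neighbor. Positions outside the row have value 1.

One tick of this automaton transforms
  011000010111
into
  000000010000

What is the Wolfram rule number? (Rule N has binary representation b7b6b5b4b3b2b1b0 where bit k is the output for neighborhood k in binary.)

position 10: 111 → 0  (bit 7 = 0)
position 2: 110 → 0  (bit 6 = 0)
position 0: 101 → 0  (bit 5 = 0)
position 3: 100 → 0  (bit 4 = 0)
position 1: 011 → 0  (bit 3 = 0)
position 7: 010 → 1  (bit 2 = 1)
position 6: 001 → 0  (bit 1 = 0)
position 4: 000 → 0  (bit 0 = 0)
bits b7..b0 = 00000100 = 4

4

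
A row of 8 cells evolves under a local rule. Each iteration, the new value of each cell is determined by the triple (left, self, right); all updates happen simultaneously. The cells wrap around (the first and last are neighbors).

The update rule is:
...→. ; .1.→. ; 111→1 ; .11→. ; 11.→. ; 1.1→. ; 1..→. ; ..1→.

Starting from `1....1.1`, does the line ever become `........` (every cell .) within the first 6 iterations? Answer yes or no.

yes

........
all cells are . at iteration 1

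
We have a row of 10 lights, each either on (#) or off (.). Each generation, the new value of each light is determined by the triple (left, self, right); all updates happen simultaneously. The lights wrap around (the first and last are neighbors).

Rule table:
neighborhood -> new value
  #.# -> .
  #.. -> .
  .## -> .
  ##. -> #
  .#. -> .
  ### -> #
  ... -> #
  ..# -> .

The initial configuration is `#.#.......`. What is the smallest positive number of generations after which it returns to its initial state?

25

....#####.
###..####.
.##...###.
..#.#..##.
#.......#.
..#####...
#..####.##
#...###..#
#.#..##...
......#.#.
#####.....
.####.###.
..###..##.
#..##...#.
....#.#...
###.....##
###.###..#
###..##...
.##...#.#.
..#.#.....
#.....####
#.###..###
#..##...##
#...#.#..#
#.#.......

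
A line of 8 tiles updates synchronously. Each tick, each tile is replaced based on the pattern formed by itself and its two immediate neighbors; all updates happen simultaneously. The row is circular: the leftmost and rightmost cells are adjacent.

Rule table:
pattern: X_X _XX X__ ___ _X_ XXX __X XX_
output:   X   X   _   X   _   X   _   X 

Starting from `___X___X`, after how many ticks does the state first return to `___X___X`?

2

tick 1: _X___X__
tick 2: ___X___X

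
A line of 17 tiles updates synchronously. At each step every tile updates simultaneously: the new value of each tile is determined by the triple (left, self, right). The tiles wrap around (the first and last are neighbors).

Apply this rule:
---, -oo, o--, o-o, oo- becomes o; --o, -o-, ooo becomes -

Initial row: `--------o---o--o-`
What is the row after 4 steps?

o---ooo--ooooo--o

ooooooo--oo--o--o
------oo-ooo--o-o
ooooo-oooo-oo--o-
o---ooo--ooooo--o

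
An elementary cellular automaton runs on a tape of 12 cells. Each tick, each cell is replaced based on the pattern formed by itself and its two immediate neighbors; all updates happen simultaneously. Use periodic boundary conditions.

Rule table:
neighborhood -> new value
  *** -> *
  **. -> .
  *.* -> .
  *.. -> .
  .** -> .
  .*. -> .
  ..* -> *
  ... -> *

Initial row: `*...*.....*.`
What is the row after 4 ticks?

..*...****..

tick 1: ..**..****..
tick 2: **...*.**..*
tick 3: *..**.....*.
tick 4: ..*...****..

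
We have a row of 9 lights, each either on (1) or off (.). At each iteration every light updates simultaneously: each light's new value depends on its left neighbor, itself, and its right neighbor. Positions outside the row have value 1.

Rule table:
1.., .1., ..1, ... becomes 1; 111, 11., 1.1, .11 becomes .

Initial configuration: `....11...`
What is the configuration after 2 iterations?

1111..111
....11...

....11...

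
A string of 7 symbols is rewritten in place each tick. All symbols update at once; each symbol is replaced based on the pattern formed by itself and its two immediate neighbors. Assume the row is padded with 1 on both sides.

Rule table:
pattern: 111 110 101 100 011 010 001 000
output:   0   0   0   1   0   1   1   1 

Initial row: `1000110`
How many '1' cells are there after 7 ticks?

0111000
0000111
1111000
0000111  (repeats tick 2; period 2)
tick 7: 1111000
count of 1: 4

4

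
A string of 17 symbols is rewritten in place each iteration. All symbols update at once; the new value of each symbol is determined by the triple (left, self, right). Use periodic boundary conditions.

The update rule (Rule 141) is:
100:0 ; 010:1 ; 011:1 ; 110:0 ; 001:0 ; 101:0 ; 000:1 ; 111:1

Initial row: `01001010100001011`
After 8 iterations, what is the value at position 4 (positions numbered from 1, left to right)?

iteration 1: 01001010101101010
iteration 2: 01001010101001010
iteration 3: 01001010101001010  (fixed point — unchanged through iteration 8)
position 4 holds 0

0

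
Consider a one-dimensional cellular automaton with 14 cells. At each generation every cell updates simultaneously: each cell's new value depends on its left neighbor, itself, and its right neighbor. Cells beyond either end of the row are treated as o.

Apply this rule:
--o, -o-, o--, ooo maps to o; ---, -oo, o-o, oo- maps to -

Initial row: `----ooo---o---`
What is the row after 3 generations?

--o--o-ooooo-o

o--o-o-o-ooo-o
-ooo-o-o--o---
--o--o-ooooo-o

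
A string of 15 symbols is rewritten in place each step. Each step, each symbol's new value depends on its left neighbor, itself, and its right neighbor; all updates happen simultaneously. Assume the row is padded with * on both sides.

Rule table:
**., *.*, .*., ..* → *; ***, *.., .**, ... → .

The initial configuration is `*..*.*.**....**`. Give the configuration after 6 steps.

step 1: *.*****.*...*..
step 2: **....***..**.*
step 3: .*...*..*.*.**.
step 4: **..**.*****.**
step 5: .*.*.**....**..
step 6: *****.*...*.*.*

*****.*...*.*.*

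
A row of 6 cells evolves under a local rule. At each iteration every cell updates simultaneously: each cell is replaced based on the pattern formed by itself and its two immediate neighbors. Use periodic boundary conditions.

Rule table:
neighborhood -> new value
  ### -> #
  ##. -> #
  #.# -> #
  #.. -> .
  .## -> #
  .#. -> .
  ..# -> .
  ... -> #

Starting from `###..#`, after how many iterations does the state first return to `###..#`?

1

iteration 1: ###..#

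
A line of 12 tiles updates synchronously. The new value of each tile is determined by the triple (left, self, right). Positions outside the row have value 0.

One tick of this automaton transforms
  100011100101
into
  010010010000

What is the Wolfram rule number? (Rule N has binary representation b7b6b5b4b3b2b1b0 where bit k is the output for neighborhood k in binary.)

24

position 5: 111 → 0  (bit 7 = 0)
position 6: 110 → 0  (bit 6 = 0)
position 10: 101 → 0  (bit 5 = 0)
position 1: 100 → 1  (bit 4 = 1)
position 4: 011 → 1  (bit 3 = 1)
position 0: 010 → 0  (bit 2 = 0)
position 3: 001 → 0  (bit 1 = 0)
position 2: 000 → 0  (bit 0 = 0)
bits b7..b0 = 00011000 = 24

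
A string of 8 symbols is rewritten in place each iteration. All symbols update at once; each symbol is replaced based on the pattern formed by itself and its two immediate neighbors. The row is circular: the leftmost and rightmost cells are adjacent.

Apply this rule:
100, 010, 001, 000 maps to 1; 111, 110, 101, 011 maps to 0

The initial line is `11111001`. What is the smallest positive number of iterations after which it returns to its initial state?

00000110
11111001

2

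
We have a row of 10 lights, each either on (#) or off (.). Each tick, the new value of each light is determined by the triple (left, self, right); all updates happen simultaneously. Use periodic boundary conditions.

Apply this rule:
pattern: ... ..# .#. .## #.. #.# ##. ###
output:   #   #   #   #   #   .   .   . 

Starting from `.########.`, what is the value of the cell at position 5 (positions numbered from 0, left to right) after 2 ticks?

#

tick 1: ##.......#
tick 2: ..########
position 5 holds #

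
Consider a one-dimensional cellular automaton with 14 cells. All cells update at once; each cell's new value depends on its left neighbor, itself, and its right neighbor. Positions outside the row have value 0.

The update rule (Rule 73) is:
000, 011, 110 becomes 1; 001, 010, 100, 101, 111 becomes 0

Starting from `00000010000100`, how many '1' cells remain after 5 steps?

6

step 1: 11111000110001
step 2: 10001010110100
step 3: 00100000110001
step 4: 10001110110100
step 5: 00101010110001
count of 1: 6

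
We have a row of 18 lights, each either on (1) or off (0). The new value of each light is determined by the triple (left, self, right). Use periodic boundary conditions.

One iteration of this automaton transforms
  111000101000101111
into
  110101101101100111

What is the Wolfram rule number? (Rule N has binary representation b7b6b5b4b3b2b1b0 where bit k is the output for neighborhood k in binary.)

position 0: 111 → 1  (bit 7 = 1)
position 2: 110 → 0  (bit 6 = 0)
position 7: 101 → 0  (bit 5 = 0)
position 3: 100 → 1  (bit 4 = 1)
position 14: 011 → 0  (bit 3 = 0)
position 6: 010 → 1  (bit 2 = 1)
position 5: 001 → 1  (bit 1 = 1)
position 4: 000 → 0  (bit 0 = 0)
bits b7..b0 = 10010110 = 150

150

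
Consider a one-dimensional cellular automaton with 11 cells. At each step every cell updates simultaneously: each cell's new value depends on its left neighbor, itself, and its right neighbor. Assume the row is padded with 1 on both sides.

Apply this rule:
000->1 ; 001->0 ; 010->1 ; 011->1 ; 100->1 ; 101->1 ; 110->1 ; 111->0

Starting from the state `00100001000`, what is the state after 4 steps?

10111101110
11100111011
00110101110
10111111011

10111111011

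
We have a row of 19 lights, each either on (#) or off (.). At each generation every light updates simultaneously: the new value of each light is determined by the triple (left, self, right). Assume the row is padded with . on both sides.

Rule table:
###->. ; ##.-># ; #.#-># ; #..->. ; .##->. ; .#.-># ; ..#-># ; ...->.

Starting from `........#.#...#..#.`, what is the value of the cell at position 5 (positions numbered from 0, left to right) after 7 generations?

.......####..##.##.
......#...#.#.##.#.
.....##..#####.###.
....#.#.#....##..#.
...######...#.#.##.
..#.....#..#####.#.
.##....##.#....###.
position 5 holds .

.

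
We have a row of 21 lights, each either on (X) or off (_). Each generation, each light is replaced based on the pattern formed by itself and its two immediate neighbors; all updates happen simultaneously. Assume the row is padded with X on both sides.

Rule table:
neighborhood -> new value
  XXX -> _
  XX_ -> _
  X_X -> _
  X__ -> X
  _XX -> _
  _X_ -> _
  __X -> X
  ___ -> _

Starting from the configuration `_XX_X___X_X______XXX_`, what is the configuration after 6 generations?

_X____X________X_X___

_____X_X___X____X____
X___X___X_X_X__X_X__X
_X_X_X_X_____XX___XX_
________X___X__X_X___
X______X_X_X_XX___X_X
_X____X________X_X___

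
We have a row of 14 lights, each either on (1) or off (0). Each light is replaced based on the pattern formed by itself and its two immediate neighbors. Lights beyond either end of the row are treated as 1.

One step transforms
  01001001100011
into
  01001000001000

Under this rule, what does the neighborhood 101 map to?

At position 0 the neighborhood is 101; the next row has 0 there.

0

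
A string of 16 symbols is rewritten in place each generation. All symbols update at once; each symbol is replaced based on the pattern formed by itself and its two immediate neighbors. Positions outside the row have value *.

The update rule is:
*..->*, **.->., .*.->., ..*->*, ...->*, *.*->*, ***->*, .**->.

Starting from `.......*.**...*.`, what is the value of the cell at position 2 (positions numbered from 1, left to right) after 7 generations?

.

*******.*..***.*
******.*.**.*.*.
*****.*.*..*.*.*
****.*.*.**.*.*.
***.*.*.*..*.*.*
**.*.*.*.**.*.*.
*.*.*.*.*..*.*.*
position 2 holds .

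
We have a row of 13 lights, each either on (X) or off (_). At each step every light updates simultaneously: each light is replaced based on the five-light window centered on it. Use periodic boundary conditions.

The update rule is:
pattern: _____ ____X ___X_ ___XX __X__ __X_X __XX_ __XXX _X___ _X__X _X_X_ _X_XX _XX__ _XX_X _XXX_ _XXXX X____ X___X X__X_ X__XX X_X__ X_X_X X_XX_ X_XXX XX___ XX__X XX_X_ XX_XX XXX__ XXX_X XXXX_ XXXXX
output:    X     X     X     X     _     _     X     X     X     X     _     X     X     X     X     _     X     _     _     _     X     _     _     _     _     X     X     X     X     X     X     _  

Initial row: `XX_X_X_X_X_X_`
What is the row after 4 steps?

_XX_________X
X_X_XXXXXXXX_
___X______XXX
__X_XXXXXXXXX

__X_XXXXXXXXX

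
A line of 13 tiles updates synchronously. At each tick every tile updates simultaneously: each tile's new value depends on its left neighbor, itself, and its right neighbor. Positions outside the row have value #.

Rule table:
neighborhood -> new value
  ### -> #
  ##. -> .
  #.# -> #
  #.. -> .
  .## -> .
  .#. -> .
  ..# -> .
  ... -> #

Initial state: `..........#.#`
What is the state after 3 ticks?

.########..#.
#.######....#
.#.####..##..

.#.####..##..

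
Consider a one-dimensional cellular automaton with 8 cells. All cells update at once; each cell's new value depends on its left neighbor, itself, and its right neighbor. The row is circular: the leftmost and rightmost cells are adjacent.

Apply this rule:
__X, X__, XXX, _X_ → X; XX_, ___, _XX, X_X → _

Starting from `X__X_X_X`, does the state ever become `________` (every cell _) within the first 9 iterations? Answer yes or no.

no

_XXX_X__
X_X__XX_
X_XXX___
X__X_X_X  (repeats iteration 0; period 4)
iteration 9: _XXX_X__
iteration 9 is _XXX_X__, still not uniform _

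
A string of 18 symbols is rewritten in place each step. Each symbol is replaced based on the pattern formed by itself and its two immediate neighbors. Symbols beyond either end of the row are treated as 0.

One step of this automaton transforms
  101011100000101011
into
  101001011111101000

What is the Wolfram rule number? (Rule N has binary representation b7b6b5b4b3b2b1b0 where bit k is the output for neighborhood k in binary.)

position 5: 111 → 1  (bit 7 = 1)
position 6: 110 → 0  (bit 6 = 0)
position 1: 101 → 0  (bit 5 = 0)
position 7: 100 → 1  (bit 4 = 1)
position 4: 011 → 0  (bit 3 = 0)
position 0: 010 → 1  (bit 2 = 1)
position 11: 001 → 1  (bit 1 = 1)
position 8: 000 → 1  (bit 0 = 1)
bits b7..b0 = 10010111 = 151

151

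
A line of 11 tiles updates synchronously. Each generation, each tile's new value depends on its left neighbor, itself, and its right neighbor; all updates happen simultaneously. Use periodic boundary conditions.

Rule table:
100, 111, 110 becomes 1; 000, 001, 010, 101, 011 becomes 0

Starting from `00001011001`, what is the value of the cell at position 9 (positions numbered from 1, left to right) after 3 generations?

0

10000001100
01000000110
00100000011
position 9 holds 0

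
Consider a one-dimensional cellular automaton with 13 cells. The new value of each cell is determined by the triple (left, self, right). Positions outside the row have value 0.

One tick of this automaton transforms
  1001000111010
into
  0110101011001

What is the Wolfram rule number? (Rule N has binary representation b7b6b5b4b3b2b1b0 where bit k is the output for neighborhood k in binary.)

210

position 8: 111 → 1  (bit 7 = 1)
position 9: 110 → 1  (bit 6 = 1)
position 10: 101 → 0  (bit 5 = 0)
position 1: 100 → 1  (bit 4 = 1)
position 7: 011 → 0  (bit 3 = 0)
position 0: 010 → 0  (bit 2 = 0)
position 2: 001 → 1  (bit 1 = 1)
position 5: 000 → 0  (bit 0 = 0)
bits b7..b0 = 11010010 = 210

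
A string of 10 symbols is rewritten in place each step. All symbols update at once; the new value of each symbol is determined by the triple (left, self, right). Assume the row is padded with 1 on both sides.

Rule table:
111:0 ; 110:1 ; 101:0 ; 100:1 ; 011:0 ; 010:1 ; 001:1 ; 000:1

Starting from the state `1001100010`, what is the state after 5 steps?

1111111110

1110111110
0010000010
1111111110
0000000010
1111111110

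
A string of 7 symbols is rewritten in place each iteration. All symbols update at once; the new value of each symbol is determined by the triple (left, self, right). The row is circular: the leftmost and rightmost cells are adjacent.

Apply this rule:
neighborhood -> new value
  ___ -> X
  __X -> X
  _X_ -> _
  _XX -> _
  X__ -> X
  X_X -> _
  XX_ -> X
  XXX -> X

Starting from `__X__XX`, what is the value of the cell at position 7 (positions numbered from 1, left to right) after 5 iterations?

_

iteration 1: XX_XX_X
iteration 2: XX__X__
iteration 3: _XXX_XX
iteration 4: __XX__X
iteration 5: XX_XXX_
position 7 holds _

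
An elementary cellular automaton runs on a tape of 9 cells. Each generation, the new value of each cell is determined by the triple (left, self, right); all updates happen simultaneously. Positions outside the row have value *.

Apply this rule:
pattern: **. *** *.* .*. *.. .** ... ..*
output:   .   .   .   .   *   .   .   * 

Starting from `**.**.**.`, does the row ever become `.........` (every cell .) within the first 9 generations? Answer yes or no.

generation 1: .........
all cells are . at generation 1

yes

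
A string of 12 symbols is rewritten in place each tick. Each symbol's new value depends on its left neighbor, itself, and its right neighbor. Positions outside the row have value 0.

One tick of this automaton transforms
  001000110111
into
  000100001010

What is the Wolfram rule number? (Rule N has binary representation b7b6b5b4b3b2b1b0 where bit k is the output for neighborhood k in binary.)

176

position 10: 111 → 1  (bit 7 = 1)
position 7: 110 → 0  (bit 6 = 0)
position 8: 101 → 1  (bit 5 = 1)
position 3: 100 → 1  (bit 4 = 1)
position 6: 011 → 0  (bit 3 = 0)
position 2: 010 → 0  (bit 2 = 0)
position 1: 001 → 0  (bit 1 = 0)
position 0: 000 → 0  (bit 0 = 0)
bits b7..b0 = 10110000 = 176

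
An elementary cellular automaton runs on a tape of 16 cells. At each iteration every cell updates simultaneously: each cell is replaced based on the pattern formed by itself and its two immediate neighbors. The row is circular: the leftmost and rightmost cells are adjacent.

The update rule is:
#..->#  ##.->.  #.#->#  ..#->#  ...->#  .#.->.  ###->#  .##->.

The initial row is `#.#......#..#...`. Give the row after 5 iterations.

.#.######.##.###
#.#.####.#..#.#.
.#.#.##.#.##.#.#
#.#.#..#.#..#.#.
.#.#.##.#.##.#.#

.#.#.##.#.##.#.#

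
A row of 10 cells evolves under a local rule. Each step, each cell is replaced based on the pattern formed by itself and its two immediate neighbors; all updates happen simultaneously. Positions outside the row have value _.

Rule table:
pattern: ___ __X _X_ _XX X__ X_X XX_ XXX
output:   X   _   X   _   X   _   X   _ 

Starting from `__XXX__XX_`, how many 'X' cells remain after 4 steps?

step 1: X___XX__XX
step 2: XXX__XX__X
step 3: __XX__XX_X
step 4: X__XX__X_X
count of X: 5

5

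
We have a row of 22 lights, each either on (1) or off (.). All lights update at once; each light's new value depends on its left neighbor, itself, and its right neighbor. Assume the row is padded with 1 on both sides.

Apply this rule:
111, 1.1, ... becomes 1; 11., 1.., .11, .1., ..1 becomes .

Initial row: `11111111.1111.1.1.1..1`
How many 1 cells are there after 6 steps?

14

1111111.1.11.1.1.1....
111111.1.1..1.1.1..11.
11111.1.1....1.1.....1
1111.1.1..11..1..111..
111.1.1...........1...
11.1.1..111111111...1.
count of 1: 14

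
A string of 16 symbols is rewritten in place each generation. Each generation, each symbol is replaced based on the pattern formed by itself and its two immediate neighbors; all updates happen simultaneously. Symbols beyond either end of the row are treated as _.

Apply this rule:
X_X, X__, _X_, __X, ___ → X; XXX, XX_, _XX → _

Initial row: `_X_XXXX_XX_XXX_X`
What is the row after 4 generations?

XXX____X__X___XX
___XXXXXXXXXXX__
XXX___________XX
___XXXXXXXXXXX__

___XXXXXXXXXXX__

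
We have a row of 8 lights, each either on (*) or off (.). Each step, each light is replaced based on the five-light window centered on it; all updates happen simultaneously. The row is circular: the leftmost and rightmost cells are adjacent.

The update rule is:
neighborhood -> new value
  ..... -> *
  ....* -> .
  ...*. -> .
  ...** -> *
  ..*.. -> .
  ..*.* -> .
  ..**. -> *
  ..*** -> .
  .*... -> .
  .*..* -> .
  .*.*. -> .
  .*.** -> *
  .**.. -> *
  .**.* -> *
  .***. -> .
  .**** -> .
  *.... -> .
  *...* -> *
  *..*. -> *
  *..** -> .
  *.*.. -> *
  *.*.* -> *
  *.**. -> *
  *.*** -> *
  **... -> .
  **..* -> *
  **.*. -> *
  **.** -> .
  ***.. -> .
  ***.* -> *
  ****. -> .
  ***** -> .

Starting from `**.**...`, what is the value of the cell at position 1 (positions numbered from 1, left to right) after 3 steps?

*

step 1: **.**.**
step 2: .*.**.*.
step 3: *.*****.
position 1 holds *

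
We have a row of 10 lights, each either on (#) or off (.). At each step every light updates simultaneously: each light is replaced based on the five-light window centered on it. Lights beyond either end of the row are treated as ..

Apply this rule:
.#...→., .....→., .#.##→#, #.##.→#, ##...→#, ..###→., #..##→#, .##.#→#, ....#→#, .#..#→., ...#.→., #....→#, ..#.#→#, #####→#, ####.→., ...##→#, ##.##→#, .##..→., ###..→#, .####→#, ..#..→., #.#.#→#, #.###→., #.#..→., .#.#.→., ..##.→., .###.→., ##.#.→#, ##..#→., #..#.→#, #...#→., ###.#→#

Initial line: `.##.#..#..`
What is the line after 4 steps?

#.#...#..#

step 1: #.##..#..#
step 2: ###..#..#.
step 3: ..#.#..#..
step 4: #.#...#..#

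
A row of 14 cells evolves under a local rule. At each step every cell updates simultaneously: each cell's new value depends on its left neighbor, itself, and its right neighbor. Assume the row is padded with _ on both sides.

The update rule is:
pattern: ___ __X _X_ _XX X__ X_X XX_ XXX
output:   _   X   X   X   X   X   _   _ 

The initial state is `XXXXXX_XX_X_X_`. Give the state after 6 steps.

X_____XX_XXXXX
XX___XX_XX____
X_X_XX_XX_X___
XXXXX_XX_XXX__
X____XX_XX__X_
XX__XX_XX_XXXX

XX__XX_XX_XXXX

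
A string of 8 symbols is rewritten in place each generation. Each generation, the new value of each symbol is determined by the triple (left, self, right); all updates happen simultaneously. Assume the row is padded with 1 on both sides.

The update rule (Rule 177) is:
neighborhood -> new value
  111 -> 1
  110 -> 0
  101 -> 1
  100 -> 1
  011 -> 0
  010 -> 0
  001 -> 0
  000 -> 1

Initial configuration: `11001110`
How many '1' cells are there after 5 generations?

4

10100101
01010010
10101001
01010100
10101010
count of 1: 4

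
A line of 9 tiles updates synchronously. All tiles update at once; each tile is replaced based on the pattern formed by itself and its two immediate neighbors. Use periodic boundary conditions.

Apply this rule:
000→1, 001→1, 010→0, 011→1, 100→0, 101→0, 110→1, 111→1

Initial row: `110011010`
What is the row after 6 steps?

110111011

step 1: 110111000
step 2: 110111011
step 3: 110111011  (fixed point — unchanged through step 6)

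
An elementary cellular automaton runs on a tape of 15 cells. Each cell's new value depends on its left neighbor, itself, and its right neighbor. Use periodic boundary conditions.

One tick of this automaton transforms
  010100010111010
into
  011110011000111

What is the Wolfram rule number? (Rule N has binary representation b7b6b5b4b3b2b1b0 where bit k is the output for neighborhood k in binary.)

position 10: 111 → 0  (bit 7 = 0)
position 11: 110 → 0  (bit 6 = 0)
position 2: 101 → 1  (bit 5 = 1)
position 4: 100 → 1  (bit 4 = 1)
position 9: 011 → 0  (bit 3 = 0)
position 1: 010 → 1  (bit 2 = 1)
position 0: 001 → 0  (bit 1 = 0)
position 5: 000 → 0  (bit 0 = 0)
bits b7..b0 = 00110100 = 52

52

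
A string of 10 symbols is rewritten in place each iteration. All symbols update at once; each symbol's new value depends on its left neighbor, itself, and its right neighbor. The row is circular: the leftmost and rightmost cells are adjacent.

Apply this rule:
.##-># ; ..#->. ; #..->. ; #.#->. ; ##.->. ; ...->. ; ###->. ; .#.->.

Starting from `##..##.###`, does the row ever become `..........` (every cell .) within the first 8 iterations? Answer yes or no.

yes

....#..#..
..........
all cells are . at iteration 2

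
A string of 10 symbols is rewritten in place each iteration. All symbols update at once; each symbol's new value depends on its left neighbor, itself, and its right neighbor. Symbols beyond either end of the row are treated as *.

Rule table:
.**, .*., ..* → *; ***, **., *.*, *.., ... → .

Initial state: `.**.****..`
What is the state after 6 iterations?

.*.*.*..**

.*..*....*
.*.**...**
.*.*...**.
.*.*..**..
.*.*.**..*
.*.*.*..**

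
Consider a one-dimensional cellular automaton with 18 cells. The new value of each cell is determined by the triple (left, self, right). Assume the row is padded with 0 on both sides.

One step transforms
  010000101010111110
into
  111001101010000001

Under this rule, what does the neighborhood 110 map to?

0

At position 16 the neighborhood is 110; the next row has 0 there.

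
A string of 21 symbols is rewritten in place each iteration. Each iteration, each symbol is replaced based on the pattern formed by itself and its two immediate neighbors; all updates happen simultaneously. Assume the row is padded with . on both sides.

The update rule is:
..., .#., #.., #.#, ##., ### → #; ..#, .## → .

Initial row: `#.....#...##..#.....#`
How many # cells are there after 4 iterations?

#####.###..##.#####.#
.#####.###..##.######
..#####.###..##.#####
#..#####.###..##.####
count of #: 15

15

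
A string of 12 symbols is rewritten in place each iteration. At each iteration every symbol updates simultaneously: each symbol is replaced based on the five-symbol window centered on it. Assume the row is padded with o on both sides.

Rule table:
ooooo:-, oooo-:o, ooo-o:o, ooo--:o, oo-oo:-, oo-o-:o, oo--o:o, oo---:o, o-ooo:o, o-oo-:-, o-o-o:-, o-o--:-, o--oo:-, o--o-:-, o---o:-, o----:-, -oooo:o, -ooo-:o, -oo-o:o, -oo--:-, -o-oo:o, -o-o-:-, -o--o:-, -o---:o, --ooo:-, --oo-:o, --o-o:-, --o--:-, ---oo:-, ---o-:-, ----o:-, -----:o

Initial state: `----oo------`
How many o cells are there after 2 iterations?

o---o-o-oo--
oo-----o--o-
count of o: 4

4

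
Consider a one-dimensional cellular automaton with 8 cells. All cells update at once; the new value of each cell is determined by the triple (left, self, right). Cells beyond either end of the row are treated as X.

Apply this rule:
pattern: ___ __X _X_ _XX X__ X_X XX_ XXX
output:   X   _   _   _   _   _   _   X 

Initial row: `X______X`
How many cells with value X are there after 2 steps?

2

__XXXX__
___XX___
count of X: 2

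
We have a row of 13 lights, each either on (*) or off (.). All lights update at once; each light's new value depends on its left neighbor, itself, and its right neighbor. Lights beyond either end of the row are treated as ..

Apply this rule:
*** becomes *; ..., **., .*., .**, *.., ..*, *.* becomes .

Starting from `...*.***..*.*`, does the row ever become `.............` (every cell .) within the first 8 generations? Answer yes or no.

......*......
.............
all cells are . at generation 2

yes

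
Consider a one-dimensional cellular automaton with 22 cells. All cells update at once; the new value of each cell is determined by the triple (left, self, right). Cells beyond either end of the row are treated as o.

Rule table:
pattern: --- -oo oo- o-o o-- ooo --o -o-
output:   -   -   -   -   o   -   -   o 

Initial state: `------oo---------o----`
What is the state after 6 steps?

-o---o------oo--------

step 1: o-------o--------oo---
step 2: -o------oo---------o--
step 3: -oo-------o--------oo-
step 4: ---o------oo----------
step 5: o--oo-------o---------
step 6: -o---o------oo--------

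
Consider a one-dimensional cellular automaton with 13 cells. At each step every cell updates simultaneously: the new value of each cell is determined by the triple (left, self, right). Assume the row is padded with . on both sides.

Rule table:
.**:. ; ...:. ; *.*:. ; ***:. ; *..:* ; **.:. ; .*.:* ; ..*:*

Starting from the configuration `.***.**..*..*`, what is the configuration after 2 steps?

step 1: *......******
step 2: **....*......

**....*......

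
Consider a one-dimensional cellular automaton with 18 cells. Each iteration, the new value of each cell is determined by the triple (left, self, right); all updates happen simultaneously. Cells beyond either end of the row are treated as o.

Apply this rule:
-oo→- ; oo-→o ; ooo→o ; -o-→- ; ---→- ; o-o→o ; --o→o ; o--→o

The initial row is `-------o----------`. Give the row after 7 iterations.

o-----o-o--------o
oo---o-o-o------o-
ooo-o-o-o-o----o-o
oooo-o-o-o-o--o-o-
ooooo-o-o-o-oo-o-o
oooooo-o-o-o-oo-o-
ooooooo-o-o-o-oo-o

ooooooo-o-o-o-oo-o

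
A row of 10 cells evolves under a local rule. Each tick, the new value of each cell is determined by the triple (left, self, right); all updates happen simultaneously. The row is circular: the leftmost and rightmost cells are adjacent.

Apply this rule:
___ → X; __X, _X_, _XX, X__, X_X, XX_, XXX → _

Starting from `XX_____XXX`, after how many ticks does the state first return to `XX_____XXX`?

2

tick 1: ___XXX____
tick 2: XX_____XXX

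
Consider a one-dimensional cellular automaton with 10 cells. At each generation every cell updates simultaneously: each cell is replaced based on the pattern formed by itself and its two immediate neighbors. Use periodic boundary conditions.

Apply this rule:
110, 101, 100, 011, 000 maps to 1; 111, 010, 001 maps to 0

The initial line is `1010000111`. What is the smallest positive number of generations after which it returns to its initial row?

generation 1: 1101110100
generation 2: 1111011010
generation 3: 1001111101
generation 4: 1101000111
generation 5: 0110110100
generation 6: 0111111011
generation 7: 1100001111
generation 8: 0111101000
generation 9: 0100110111
generation 10: 1010111101
generation 11: 1101100111
generation 12: 0111110100
generation 13: 0100011011
generation 14: 1011011111
generation 15: 1111110000
generation 16: 1000011110
generation 17: 0111010011
generation 18: 1101101011
generation 19: 0111110110
generation 20: 0100011111
generation 21: 1011010001
generation 22: 1111101101
generation 23: 0000111111
generation 24: 1110100001
generation 25: 0011011101
generation 26: 1011110110
generation 27: 0110011111
generation 28: 1111010001
generation 29: 0001101101
generation 30: 1101111110
generation 31: 1111000011
generation 32: 0001111010
generation 33: 1101001101
generation 34: 0110101111
generation 35: 1111011001
generation 36: 0001111101
generation 37: 1101000110
generation 38: 1110110111
generation 39: 0011111100
generation 40: 1010000111

40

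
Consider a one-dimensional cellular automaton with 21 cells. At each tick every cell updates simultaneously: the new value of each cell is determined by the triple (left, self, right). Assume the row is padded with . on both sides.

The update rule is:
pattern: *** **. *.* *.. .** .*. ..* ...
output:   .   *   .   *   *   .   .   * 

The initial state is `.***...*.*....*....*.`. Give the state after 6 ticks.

.*.***...**..*..*..**

tick 1: .*.***....***..***..*
tick 2: ...*.****.*.**.*.**..
tick 3: **...*..*...**...****
tick 4: ****..*..**.****.*..*
tick 5: *..**..*.**.*..*..*..
tick 6: .*.***...**..*..*..**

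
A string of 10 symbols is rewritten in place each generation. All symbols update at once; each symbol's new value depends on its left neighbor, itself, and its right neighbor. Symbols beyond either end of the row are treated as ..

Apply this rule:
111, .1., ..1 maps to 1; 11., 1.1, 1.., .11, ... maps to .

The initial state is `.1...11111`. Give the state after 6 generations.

generation 1: 11..1.111.
generation 2: ...11..1..
generation 3: ..1...11..
generation 4: .11..1....
generation 5: 1...11....
generation 6: 1..1......

1..1......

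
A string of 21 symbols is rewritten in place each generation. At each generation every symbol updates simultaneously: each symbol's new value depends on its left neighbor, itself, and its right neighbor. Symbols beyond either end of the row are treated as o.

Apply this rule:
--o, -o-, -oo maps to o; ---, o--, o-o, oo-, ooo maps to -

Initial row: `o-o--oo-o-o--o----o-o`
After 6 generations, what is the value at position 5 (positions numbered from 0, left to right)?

--o-oo--o-o-oo---oo-o
-oo-o--oo-o-o---oo--o
-o--o-oo--o-o--oo--oo
-o-oo-o--oo-o-oo--oo-
-o-o--o-oo--o-o--oo--
-o-o-oo-o--oo-o-oo--o
position 5 holds o

o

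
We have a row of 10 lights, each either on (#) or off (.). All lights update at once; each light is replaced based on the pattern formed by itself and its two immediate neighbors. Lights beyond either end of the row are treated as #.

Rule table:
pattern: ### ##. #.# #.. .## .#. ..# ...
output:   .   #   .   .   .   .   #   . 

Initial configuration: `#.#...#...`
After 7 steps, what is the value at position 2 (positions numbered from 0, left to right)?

.

#....#...#
#...#...#.
#..#...#..
#.#...#..#
#....#..#.
#...#..#..
#..#..#..#
position 2 holds .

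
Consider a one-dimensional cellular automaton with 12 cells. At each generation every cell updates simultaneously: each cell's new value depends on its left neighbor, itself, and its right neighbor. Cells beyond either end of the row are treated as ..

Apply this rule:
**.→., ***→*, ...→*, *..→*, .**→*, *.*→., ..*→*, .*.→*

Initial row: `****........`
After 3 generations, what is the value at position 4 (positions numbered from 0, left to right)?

generation 1: ***.********
generation 2: **..*******.
generation 3: *.********.*
position 4 holds *

*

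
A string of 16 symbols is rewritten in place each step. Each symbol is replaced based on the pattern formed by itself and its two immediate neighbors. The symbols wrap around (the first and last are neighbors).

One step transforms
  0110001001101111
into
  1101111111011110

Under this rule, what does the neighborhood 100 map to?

1

At position 3 the neighborhood is 100; the next row has 1 there.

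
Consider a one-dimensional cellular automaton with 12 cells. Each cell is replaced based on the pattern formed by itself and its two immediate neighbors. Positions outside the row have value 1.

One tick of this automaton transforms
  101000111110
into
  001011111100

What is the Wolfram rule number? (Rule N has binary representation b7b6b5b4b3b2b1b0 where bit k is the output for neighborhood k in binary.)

143

position 7: 111 → 1  (bit 7 = 1)
position 0: 110 → 0  (bit 6 = 0)
position 1: 101 → 0  (bit 5 = 0)
position 3: 100 → 0  (bit 4 = 0)
position 6: 011 → 1  (bit 3 = 1)
position 2: 010 → 1  (bit 2 = 1)
position 5: 001 → 1  (bit 1 = 1)
position 4: 000 → 1  (bit 0 = 1)
bits b7..b0 = 10001111 = 143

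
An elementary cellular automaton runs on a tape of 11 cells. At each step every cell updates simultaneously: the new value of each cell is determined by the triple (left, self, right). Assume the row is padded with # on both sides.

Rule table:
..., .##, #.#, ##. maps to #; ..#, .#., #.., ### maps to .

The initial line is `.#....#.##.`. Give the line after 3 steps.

#..##..####
#..##..#...
#..##....#.

#..##....#.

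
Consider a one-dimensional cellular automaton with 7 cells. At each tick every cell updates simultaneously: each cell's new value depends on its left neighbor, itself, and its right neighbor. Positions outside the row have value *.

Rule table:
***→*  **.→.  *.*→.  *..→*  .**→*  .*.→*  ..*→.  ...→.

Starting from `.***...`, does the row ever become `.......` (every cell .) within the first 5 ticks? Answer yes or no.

tick 1: .**.*..
tick 2: .*..**.
tick 3: .**.*..  (repeats tick 1; period 2)
tick 5: .**.*..
tick 5 is .**.*.., still not uniform .

no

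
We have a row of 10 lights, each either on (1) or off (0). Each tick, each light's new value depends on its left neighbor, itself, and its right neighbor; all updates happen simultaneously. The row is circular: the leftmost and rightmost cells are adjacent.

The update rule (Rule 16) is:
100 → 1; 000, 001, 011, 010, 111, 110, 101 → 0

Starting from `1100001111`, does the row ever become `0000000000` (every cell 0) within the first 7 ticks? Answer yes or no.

no

0010000000
0001000000
0000100000
0000010000
0000001000
0000000100
0000000010
tick 7 is 0000000010, still not uniform 0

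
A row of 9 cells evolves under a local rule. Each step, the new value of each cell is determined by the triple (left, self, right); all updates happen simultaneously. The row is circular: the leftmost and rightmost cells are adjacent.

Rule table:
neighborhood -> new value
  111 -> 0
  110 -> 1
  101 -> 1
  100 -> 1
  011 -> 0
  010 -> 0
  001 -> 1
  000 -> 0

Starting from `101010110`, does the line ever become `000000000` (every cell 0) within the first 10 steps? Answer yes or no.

no

010101011
101010101
110101010
011010101
101101010
010110101
101011010
010101101
101010110  (repeats step 0; period 9)
step 10: 010101011
step 10 is 010101011, still not uniform 0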